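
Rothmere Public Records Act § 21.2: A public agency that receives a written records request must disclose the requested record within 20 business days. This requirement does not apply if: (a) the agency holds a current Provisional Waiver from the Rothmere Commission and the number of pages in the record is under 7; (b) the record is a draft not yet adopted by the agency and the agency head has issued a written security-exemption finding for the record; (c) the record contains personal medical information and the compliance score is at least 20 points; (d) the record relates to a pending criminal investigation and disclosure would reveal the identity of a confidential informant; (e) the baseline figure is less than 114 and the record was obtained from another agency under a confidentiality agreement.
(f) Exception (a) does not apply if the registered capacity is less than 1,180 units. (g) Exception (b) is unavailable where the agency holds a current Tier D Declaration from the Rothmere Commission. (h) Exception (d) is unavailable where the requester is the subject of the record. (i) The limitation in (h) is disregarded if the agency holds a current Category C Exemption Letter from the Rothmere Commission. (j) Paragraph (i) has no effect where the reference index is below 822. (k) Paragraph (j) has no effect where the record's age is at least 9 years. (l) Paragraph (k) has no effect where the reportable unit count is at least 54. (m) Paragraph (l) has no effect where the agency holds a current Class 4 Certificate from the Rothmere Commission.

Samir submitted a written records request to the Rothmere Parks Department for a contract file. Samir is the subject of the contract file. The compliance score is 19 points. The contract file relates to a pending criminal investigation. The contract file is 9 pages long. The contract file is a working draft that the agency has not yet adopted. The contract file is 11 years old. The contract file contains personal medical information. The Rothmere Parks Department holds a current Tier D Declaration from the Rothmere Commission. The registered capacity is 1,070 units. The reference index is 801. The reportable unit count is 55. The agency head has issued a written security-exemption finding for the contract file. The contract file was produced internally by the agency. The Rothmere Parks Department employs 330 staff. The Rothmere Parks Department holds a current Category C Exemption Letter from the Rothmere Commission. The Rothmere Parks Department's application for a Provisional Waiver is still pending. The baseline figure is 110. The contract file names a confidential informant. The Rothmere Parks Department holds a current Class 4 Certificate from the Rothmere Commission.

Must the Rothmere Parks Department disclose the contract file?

No — exception (d) applies; the Rothmere Parks Department is not required to disclose the contract file.

Exception (a) fails — no current Provisional Waiver is held.
Exception (b)'s conditions are all satisfied: the contract file is an unadopted draft; a written security-exemption finding has been issued. But: (g) operates against (b): a current Tier D Declaration is held. (b) is therefore removed.
Exception (c) fails — the compliance score is 19 points, short of 20 points.
Exception (d)'s conditions are all satisfied: the contract file relates to a pending investigation; the contract file names a confidential informant. Applying paragraphs (h)–(m): (h) would limit (d) — Samir is the subject of the contract file — but (i) sets (h) aside: (i) operates against (h): a current Category C Exemption Letter is held. (j) would limit (i) — the reference index is 801, below the 822 limit — but (k) sets (j) aside: (k) applies — the record's age is 11 years, meeting the 9 years threshold. (l) would limit (k) — the reportable unit count is 55, meeting the 54 threshold — but (m) sets (l) aside: (m) is engaged — a current Class 4 Certificate is held. So (d) applies.
Exception (e) requires that the record was obtained from another agency under a confidentiality agreement; but the contract file was produced internally, so (e) is unavailable.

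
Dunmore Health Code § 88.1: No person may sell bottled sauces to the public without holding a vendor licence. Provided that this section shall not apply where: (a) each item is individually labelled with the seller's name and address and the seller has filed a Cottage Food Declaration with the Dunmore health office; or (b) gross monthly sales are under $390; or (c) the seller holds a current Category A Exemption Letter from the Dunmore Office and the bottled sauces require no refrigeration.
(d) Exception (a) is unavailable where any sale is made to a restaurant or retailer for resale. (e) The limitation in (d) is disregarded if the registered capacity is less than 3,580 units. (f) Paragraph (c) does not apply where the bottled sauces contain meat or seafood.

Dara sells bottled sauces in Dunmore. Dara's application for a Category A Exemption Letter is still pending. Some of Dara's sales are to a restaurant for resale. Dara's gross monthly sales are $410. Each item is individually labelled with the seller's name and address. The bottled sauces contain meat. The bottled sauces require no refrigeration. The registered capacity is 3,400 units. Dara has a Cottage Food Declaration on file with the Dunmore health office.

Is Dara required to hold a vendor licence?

No — exception (a) applies; Dara is not required to hold a vendor licence.

Exception (a) is satisfied on its face — items are individually labelled; a Cottage Food Declaration is on file. Applying paragraphs (d)–(e): (d) would limit (a) — some sales are to a restaurant for resale — but (e) sets (d) aside: (e) operates against (d): the registered capacity is 3,400 units, less than the 3,580 units limit. So (a) applies.
Exception (b) requires that gross monthly sales are under $390; but gross monthly sales are $410, not under $390, so (b) is unavailable.
Exception (c) fails — there is no Category A Exemption Letter in force.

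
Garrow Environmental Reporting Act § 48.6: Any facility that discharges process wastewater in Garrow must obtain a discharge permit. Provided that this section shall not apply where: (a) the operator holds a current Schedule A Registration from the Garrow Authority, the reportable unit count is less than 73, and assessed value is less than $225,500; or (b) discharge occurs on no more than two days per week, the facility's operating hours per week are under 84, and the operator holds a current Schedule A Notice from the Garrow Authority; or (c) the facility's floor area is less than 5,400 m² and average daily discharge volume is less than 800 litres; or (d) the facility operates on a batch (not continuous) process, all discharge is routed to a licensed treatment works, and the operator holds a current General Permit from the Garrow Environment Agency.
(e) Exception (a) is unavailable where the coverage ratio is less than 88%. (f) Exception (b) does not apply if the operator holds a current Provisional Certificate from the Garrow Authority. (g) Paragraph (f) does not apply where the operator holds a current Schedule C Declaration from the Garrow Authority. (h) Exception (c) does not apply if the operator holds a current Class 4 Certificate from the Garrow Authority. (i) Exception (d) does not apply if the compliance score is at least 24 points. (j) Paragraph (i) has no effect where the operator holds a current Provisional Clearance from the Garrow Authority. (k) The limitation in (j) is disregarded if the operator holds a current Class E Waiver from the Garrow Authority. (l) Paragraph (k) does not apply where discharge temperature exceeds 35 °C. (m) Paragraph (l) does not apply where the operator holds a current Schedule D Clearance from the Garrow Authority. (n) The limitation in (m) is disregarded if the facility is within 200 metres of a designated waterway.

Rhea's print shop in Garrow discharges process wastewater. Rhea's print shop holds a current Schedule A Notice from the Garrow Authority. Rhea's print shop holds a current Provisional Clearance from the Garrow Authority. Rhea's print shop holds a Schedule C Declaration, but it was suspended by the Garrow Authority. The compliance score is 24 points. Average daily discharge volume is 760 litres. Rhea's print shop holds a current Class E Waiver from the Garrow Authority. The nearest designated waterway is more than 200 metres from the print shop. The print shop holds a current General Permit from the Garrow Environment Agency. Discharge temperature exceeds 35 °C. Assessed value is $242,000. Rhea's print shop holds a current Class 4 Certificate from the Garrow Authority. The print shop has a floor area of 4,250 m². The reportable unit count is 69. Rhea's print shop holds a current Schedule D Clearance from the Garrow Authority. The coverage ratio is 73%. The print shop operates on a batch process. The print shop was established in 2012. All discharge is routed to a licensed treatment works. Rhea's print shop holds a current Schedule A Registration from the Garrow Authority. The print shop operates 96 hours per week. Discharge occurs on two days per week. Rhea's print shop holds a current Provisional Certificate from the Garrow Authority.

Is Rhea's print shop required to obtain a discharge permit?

Exception (a) fails — assessed value is $242,000, not less than $225,500.
Exception (b) fails — the facility's operating hours per week are 96, not under 84.
Exception (c) is satisfied on its face — the facility's floor area is 4,250 m², less than the 5,400 m² limit; average daily discharge volume is 760 litres, less than the 800 litres limit. But applying paragraph (h): (h) operates against (c): a current Class 4 Certificate is held. So (c) is unavailable.
Exception (d): the facility operates on a batch process; discharge is routed to a licensed treatment works; a current General Permit is held — every condition holds. But: (i) operates against (d): the compliance score is 24 points, meeting the 24 points threshold. (j) would limit (i) — a current Provisional Clearance is held — but (k) sets (j) aside: (k) operates against (j): a current Class E Waiver is held. (l) would limit (k) — discharge temperature exceeds 35 °C — but (m) sets (l) aside: (m) operates against (l): a current Schedule D Clearance is held. (n), which would lift (m), is not triggered — the print shop is more than 200 m from any designated waterway. (d) is therefore removed.
No exception is made out. Rhea's print shop falls within the general rule.

Yes — Rhea's print shop must obtain a discharge permit.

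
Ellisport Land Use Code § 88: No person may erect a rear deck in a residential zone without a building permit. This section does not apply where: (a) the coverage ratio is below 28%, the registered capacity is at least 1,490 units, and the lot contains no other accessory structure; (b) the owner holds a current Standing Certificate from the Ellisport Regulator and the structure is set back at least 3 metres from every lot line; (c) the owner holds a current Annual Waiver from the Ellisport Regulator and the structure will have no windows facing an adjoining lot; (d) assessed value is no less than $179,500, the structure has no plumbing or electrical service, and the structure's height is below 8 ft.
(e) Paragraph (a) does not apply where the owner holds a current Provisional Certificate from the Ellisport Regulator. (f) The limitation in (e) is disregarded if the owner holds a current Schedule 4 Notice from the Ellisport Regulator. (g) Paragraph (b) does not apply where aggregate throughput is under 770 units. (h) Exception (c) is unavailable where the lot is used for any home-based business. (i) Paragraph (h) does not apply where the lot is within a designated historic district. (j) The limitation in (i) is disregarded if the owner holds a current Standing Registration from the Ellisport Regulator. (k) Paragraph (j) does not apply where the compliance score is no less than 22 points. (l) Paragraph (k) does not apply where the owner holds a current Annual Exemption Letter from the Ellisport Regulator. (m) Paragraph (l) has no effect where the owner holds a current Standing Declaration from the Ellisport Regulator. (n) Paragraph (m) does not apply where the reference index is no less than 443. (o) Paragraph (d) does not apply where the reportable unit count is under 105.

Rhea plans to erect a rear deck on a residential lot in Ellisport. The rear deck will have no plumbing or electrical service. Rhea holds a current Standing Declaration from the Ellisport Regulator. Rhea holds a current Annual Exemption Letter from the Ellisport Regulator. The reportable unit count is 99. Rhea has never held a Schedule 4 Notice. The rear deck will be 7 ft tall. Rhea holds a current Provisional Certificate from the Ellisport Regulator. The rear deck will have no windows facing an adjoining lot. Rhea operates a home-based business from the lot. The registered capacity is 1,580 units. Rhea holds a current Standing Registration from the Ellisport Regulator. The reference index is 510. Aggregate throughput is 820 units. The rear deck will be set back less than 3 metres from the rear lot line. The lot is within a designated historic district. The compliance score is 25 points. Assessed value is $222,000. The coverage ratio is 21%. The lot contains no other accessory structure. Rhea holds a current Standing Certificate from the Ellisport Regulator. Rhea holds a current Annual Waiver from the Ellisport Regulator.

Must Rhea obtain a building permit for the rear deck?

Yes — Rhea must obtain a building permit.

Exception (a): the coverage ratio is 21%, below the 28% limit; the registered capacity is 1,580 units, meeting the 1,490 units threshold; the lot has no other accessory structure — every condition holds. However, paragraphs (e)–(f) must be considered: (e) operates against (a): a current Provisional Certificate is held. (f) is inapplicable (no current Schedule 4 Notice is held), so (e) stands. So (a) is unavailable.
Exception (b) requires that the structure is set back at least 3 metres from every lot line; but the rear setback is under 3 m, so (b) is unavailable.
Exception (c) is satisfied on its face — a current Annual Waiver is held; no windows face an adjoining lot. Turning to paragraphs (h)–(n): (h) operates against (c): a home-based business operates on the lot. (i) would limit (h) — the lot is in a historic district — but (j) sets (i) aside: (j) applies — a current Standing Registration is held. (k) would limit (j) — the compliance score is 25 points, meeting the 22 points threshold — but (l) sets (k) aside: (l) is engaged — a current Annual Exemption Letter is held. (m) operates (a current Standing Declaration is held), but is itself disapplied by (n): (n) operates against (m): the reference index is 510, meeting the 443 threshold. (c) is therefore removed.
Exception (d) is satisfied on its face — assessed value is $222,000, meeting the $179,500 threshold; there is no plumbing or electrical service; the structure's height is 7 ft, below the 8 ft limit. However, paragraph (o) must be considered: (o) is triggered — the reportable unit count is 99, under the 105 limit. Exception (d) does not apply.
No exception is made out. Rhea falls within the general rule.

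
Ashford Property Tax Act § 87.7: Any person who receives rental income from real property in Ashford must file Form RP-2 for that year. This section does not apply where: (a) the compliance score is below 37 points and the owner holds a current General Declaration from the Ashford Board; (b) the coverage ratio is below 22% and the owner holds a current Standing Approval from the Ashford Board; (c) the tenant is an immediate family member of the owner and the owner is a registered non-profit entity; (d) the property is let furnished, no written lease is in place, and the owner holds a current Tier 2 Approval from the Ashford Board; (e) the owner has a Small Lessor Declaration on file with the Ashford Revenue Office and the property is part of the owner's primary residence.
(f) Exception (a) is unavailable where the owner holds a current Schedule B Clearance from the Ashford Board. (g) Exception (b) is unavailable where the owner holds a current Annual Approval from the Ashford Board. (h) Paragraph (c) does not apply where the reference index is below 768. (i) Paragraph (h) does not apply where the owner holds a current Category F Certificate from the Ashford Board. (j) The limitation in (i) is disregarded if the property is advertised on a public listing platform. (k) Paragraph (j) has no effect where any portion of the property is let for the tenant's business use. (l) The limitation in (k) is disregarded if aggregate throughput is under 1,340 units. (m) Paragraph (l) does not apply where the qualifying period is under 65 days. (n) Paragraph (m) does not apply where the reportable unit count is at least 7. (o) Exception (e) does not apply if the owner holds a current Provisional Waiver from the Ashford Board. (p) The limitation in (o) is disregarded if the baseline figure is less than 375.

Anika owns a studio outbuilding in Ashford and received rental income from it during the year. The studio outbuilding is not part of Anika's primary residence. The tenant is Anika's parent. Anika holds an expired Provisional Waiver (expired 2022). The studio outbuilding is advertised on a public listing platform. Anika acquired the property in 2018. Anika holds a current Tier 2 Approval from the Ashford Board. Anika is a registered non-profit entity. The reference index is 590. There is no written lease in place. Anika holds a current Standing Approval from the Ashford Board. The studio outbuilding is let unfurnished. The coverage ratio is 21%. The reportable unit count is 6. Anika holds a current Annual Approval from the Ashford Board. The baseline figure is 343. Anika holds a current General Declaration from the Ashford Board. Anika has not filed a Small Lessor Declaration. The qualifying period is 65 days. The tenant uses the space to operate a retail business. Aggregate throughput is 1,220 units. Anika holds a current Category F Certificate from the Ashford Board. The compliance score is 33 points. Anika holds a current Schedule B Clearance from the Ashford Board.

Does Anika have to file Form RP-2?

Exception (a)'s conditions are all satisfied: the compliance score is 33 points, below the 37 points limit; a current General Declaration is held. But: (f) operates against (a): a current Schedule B Clearance is held. (a) is therefore removed.
Exception (b)'s conditions are all satisfied: the coverage ratio is 21%, below the 22% limit; a current Standing Approval is held. However, paragraph (g) must be considered: (g) is triggered — a current Annual Approval is held. Exception (b) does not apply.
Exception (c): the tenant is an immediate family member; Anika is a registered non-profit — every condition holds. But applying paragraphs (h)–(n): (h) is triggered — the reference index is 590, below the 768 limit. (i) would limit (h) — a current Category F Certificate is held — but (j) sets (i) aside: (j) operates against (i): the property is publicly advertised. (k) is engaged (the space is let for business use), but is itself disapplied by (l): (l) is engaged — aggregate throughput is 1,220 units, under the 1,340 units limit. (m) is not triggered (the qualifying period is 65 days, not under 65 days), so (l) stands. (c) is therefore removed.
Exception (d) does not apply: the property is let unfurnished.
Exception (e) does not apply: no Small Lessor Declaration is on file.
None of the exceptions is available; § 87.7 applies in full.

Yes — Anika must file Form RP-2.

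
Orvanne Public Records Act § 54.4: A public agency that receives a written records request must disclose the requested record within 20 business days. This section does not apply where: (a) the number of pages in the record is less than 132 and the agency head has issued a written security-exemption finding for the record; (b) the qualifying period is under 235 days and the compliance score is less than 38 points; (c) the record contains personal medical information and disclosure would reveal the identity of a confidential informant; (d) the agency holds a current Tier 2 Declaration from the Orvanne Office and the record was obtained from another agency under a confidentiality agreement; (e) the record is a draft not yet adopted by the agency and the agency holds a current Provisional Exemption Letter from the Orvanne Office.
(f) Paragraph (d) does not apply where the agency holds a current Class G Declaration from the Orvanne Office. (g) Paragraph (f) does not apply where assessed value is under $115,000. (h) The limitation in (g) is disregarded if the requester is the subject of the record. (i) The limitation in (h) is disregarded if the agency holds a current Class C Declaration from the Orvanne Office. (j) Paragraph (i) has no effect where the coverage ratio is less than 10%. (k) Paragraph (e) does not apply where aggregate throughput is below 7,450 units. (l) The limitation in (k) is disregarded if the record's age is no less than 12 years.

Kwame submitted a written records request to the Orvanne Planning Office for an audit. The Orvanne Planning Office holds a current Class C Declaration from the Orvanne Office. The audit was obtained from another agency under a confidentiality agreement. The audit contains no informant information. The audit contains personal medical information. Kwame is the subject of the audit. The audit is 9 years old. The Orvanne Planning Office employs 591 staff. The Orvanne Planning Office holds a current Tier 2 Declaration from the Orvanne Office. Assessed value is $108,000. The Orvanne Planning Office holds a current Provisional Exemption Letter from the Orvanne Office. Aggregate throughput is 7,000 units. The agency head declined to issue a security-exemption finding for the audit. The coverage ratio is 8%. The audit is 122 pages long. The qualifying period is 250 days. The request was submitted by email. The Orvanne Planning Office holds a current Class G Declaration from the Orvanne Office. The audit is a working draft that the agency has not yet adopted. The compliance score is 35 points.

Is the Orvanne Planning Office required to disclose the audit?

Exception (a) fails — the agency head declined to issue a security-exemption finding.
Exception (b) does not apply: the qualifying period is 250 days, not under 235 days.
Exception (c) fails — the audit contains no informant information.
Exception (d): a current Tier 2 Declaration is held; the audit was obtained under a confidentiality agreement — every condition holds. Turning to paragraphs (f)–(j): (f) applies — a current Class G Declaration is held. (g) applies (assessed value is $108,000, under the $115,000 limit), but is displaced by (h): (h) is triggered — Kwame is the subject of the audit. (i) would limit (h) — a current Class C Declaration is held — but (j) sets (i) aside: (j) is engaged — the coverage ratio is 8%, less than the 10% limit. So (d) is unavailable.
All of (e)'s requirements are met (the audit is an unadopted draft; a current Provisional Exemption Letter is held). But applying paragraphs (k)–(l): (k) operates against (e): aggregate throughput is 7,000 units, below the 7,450 units limit. (l) is not triggered (the record's age is 9 years, short of 12 years), so (k) stands. Exception (e) does not apply.
Every exception is unavailable, so the rule governs.

Yes — the Orvanne Planning Office must disclose the audit.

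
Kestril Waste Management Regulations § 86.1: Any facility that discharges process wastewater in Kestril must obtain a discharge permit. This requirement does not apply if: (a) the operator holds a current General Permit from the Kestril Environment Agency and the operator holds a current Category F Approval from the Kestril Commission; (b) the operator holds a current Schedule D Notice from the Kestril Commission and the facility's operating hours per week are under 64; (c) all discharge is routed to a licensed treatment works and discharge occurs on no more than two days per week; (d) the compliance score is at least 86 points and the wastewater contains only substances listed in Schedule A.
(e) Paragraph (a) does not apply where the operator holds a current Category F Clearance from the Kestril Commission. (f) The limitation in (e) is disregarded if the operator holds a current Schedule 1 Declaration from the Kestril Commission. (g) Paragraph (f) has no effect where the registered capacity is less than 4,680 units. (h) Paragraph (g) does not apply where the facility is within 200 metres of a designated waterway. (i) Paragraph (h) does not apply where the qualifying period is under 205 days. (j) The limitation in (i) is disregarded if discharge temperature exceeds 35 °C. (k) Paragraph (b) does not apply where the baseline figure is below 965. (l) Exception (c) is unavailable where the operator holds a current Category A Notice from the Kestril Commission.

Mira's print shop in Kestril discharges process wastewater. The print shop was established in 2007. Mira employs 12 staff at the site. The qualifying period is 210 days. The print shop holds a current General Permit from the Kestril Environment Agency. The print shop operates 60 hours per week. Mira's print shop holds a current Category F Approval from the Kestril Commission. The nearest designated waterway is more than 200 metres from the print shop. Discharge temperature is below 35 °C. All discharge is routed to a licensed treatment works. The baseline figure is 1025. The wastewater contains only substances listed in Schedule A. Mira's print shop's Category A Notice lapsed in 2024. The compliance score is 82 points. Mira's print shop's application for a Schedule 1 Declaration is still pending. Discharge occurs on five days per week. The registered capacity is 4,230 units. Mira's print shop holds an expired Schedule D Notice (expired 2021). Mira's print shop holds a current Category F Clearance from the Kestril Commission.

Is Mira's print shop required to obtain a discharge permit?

Yes — Mira's print shop must obtain a discharge permit.

Exception (a)'s conditions are all satisfied: a current General Permit is held; a current Category F Approval is held. Turning to paragraphs (e)–(j): (e) is triggered — a current Category F Clearance is held. (f), which would lift (e), is not triggered — the Schedule 1 Declaration is not current. Exception (a) does not apply.
Exception (b) requires that the operator holds a current Schedule D Notice from the Kestril Commission; but no current Schedule D Notice is held, so (b) is unavailable.
Exception (c) does not apply: discharge occurs on five days per week.
Exception (d) fails — the compliance score is 82 points, short of 86 points.
Every exception is unavailable, so the rule governs.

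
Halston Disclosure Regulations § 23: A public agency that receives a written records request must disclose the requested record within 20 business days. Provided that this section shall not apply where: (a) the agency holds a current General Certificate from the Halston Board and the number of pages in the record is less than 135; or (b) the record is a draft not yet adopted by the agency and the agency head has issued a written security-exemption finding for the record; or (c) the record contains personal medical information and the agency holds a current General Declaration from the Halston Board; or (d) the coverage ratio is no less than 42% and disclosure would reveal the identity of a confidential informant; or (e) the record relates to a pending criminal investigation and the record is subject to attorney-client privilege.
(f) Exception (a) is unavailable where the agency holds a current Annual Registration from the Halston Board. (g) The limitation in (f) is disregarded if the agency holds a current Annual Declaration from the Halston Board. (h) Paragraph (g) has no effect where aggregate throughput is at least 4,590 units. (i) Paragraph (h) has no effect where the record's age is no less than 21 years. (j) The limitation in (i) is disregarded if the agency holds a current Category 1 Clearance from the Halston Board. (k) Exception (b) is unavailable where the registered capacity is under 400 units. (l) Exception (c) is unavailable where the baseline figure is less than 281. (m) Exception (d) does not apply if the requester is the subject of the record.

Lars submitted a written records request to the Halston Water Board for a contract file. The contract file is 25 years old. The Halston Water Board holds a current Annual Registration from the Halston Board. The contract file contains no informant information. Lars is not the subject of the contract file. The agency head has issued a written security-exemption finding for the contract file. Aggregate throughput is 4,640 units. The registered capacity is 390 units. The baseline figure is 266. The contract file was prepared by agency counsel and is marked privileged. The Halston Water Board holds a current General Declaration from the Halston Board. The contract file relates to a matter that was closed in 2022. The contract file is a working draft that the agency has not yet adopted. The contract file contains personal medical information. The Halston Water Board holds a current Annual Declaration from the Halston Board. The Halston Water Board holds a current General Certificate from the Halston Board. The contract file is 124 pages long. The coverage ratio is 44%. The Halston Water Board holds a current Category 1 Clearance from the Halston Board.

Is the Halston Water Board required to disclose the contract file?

Yes — the Halston Water Board must disclose the contract file.

Exception (a)'s conditions are all satisfied: a current General Certificate is held; the number of pages in the record is 124, less than the 135 limit. But: (f) is engaged — a current Annual Registration is held. (g) operates (a current Annual Declaration is held), but is displaced by (h): (h) operates against (g): aggregate throughput is 4,640 units, meeting the 4,590 units threshold. (i) would limit (h) — the record's age is 25 years, meeting the 21 years threshold — but (j) sets (i) aside: (j) operates against (i): a current Category 1 Clearance is held. Exception (a) does not apply.
Exception (b)'s conditions are all satisfied: the contract file is an unadopted draft; a written security-exemption finding has been issued. But: (k) applies — the registered capacity is 390 units, under the 400 units limit. So (b) is unavailable.
Exception (c) is satisfied on its face — the contract file contains personal medical information; a current General Declaration is held. Turning to paragraph (l): (l) operates against (c): the baseline figure is 266, less than the 281 limit. (c) is therefore removed.
Exception (d) fails — the contract file contains no informant information.
Exception (e) requires that the record relates to a pending criminal investigation; but the contract file relates to a closed matter, so (e) is unavailable.
Every exception is unavailable, so the rule governs.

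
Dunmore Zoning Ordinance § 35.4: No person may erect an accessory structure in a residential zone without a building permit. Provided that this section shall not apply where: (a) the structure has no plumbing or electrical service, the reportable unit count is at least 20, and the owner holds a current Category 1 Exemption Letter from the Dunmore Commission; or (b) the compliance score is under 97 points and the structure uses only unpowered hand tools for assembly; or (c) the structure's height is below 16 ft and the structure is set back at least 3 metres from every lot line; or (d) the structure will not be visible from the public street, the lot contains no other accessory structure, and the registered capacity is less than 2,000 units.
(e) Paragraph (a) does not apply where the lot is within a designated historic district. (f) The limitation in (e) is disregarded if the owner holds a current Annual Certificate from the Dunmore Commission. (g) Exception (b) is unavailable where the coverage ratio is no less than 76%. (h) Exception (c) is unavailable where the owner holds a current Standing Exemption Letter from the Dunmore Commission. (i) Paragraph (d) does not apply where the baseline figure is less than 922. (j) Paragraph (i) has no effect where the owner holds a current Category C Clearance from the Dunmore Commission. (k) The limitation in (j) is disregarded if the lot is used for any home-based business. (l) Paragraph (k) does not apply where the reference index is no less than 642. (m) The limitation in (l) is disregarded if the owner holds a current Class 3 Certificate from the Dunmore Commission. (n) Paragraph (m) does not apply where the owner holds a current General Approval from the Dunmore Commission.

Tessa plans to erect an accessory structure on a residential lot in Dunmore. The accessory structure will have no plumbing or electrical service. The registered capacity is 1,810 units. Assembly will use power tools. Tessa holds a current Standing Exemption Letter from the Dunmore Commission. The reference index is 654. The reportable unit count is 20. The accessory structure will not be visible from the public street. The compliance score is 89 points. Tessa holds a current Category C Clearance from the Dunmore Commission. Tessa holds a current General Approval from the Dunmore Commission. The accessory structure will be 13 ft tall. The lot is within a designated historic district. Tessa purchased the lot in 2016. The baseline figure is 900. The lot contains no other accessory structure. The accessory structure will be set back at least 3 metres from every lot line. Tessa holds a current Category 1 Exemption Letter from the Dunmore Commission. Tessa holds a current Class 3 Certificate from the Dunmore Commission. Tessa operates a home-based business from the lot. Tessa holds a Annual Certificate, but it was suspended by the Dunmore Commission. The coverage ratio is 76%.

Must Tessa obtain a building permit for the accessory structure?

No — exception (d) applies; Tessa does not need a building permit.

Exception (a): there is no plumbing or electrical service; the reportable unit count is 20, meeting the 20 threshold; a current Category 1 Exemption Letter is held — every condition holds. However, paragraphs (e)–(f) must be considered: (e) operates against (a): the lot is in a historic district. (f) is inapplicable (the Annual Certificate is not current), so (e) stands. (a) is therefore removed.
Exception (b) fails — assembly uses power tools.
Exception (c) is satisfied on its face — the structure's height is 13 ft, below the 16 ft limit; the setback is at least 3 m on every side. But applying paragraph (h): (h) applies — a current Standing Exemption Letter is held. Exception (c) does not apply.
All of (d)'s requirements are met (the structure will not be visible from the street; the lot has no other accessory structure; the registered capacity is 1,810 units, less than the 2,000 units limit). As to paragraphs (i)–(n): (i) is engaged (the baseline figure is 900, less than the 922 limit), but yields to (j): (j) is triggered — a current Category C Clearance is held. (k) would limit (j) — a home-based business operates on the lot — but (l) sets (k) aside: (l) is triggered — the reference index is 654, meeting the 642 threshold. (m) is triggered (a current Class 3 Certificate is held), but yields to (n): (n) is triggered — a current General Approval is held. So (d) applies.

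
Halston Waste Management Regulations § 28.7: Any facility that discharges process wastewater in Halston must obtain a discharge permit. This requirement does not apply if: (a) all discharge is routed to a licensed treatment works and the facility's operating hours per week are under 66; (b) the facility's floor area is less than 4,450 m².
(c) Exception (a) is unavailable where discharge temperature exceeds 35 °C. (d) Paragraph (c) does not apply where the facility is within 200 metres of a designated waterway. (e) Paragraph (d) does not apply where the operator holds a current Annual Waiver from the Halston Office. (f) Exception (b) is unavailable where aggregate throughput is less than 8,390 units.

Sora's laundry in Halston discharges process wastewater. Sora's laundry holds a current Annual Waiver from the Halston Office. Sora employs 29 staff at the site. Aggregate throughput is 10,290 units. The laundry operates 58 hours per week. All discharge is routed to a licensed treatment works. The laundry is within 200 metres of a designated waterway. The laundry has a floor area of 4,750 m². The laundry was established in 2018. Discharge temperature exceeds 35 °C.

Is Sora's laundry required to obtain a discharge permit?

Yes — Sora's laundry must obtain a discharge permit.

All of (a)'s requirements are met (discharge is routed to a licensed treatment works; the facility's operating hours per week are 58, under the 66 limit). But applying paragraphs (c)–(e): (c) operates against (a): discharge temperature exceeds 35 °C. (d) is triggered (the laundry is within 200 m of a designated waterway), but is displaced by (e): (e) applies — a current Annual Waiver is held. Exception (a) does not apply.
Exception (b) fails — the facility's floor area is 4,750 m², not less than 4,450 m².
No exception is made out. Sora's laundry falls within the general rule.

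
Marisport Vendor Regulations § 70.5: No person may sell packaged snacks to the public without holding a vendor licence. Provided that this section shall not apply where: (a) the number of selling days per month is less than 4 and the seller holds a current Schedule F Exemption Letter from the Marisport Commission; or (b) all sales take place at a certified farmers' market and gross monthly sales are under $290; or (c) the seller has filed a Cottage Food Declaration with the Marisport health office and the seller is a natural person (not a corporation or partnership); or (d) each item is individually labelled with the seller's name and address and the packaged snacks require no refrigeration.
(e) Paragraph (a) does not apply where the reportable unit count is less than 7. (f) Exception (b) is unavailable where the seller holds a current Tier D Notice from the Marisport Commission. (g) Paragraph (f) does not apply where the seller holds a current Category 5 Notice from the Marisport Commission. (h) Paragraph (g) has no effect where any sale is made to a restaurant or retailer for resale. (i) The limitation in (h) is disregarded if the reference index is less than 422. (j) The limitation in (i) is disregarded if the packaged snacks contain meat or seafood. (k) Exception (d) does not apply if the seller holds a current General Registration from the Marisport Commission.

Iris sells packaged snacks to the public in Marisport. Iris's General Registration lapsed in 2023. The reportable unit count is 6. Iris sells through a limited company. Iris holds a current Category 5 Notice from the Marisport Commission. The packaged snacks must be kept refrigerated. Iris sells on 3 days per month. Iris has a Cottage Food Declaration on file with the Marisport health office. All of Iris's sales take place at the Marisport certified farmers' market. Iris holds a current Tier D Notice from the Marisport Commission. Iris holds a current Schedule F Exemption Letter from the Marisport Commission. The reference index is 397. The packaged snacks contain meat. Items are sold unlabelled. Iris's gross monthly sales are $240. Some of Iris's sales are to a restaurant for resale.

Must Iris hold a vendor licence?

Yes — Iris must hold a vendor licence.

All of (a)'s requirements are met (the number of selling days per month is 3, less than the 4 limit; a current Schedule F Exemption Letter is held). Turning to paragraph (e): (e) is triggered — the reportable unit count is 6, less than the 7 limit. Exception (a) does not apply.
Exception (b)'s conditions are all satisfied: all sales are at a certified farmers' market; gross monthly sales are $240, under the $290 limit. Turning to paragraphs (f)–(j): (f) operates against (b): a current Tier D Notice is held. (g) is triggered (a current Category 5 Notice is held), but is displaced by (h): (h) operates — some sales are to a restaurant for resale. (i) operates (the reference index is 397, less than the 422 limit), but is overridden by (j): (j) operates against (i): the packaged snacks contain meat. So (b) is unavailable.
Exception (c) requires that the seller is a natural person (not a corporation or partnership); but the seller operates through a limited company, so (c) is unavailable.
Exception (d) does not apply: items are sold unlabelled.
None of the exceptions is available; § 70.5 applies in full.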